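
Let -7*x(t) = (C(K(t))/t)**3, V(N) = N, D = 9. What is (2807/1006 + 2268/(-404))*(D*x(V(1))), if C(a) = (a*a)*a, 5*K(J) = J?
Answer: 73773/39689843750 ≈ 1.8587e-6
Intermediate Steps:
K(J) = J/5
C(a) = a**3 (C(a) = a**2*a = a**3)
x(t) = -t**6/13671875 (x(t) = -t**6/1953125/7 = -t**6/13671875)
(2807/1006 + 2268/(-404))*(D*x(V(1))) = (2807/1006 + 2268/(-404))*(9*(-1/13671875*1**6)) = (2807*(1/1006) + 2268*(-1/404))*(9*(-1/13671875*1)) = (2807/1006 - 567/101)*(9*(-1/13671875)) = -286895/101606*(-9/13671875) = 73773/39689843750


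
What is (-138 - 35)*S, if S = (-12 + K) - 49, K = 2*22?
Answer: 2941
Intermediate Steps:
K = 44
S = -17 (S = (-12 + 44) - 49 = 32 - 49 = -17)
(-138 - 35)*S = (-138 - 35)*(-17) = -173*(-17) = 2941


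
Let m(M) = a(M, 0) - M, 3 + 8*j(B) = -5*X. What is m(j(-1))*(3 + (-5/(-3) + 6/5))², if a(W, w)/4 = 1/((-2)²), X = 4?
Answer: 30008/225 ≈ 133.37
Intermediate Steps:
a(W, w) = 1 (a(W, w) = 4/((-2)²) = 4/4 = 4*(¼) = 1)
j(B) = -23/8 (j(B) = -3/8 + (-5*4)/8 = -3/8 + (⅛)*(-20) = -3/8 - 5/2 = -23/8)
m(M) = 1 - M
m(j(-1))*(3 + (-5/(-3) + 6/5))² = (1 - 1*(-23/8))*(3 + (-5/(-3) + 6/5))² = (1 + 23/8)*(3 + (-5*(-⅓) + 6*(⅕)))² = 31*(3 + (5/3 + 6/5))²/8 = 31*(3 + 43/15)²/8 = 31*(88/15)²/8 = (31/8)*(7744/225) = 30008/225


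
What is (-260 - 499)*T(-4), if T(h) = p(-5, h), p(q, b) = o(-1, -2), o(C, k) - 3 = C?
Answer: -1518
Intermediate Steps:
o(C, k) = 3 + C
p(q, b) = 2 (p(q, b) = 3 - 1 = 2)
T(h) = 2
(-260 - 499)*T(-4) = (-260 - 499)*2 = -759*2 = -1518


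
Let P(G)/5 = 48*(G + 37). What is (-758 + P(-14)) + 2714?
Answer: 7476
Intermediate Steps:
P(G) = 8880 + 240*G (P(G) = 5*(48*(G + 37)) = 5*(48*(37 + G)) = 5*(1776 + 48*G) = 8880 + 240*G)
(-758 + P(-14)) + 2714 = (-758 + (8880 + 240*(-14))) + 2714 = (-758 + (8880 - 3360)) + 2714 = (-758 + 5520) + 2714 = 4762 + 2714 = 7476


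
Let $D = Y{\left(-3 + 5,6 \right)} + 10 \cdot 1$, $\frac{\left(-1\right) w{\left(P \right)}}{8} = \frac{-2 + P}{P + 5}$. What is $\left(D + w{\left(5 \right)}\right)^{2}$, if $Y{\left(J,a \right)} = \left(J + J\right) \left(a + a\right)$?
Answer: $\frac{77284}{25} \approx 3091.4$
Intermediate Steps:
$w{\left(P \right)} = - \frac{8 \left(-2 + P\right)}{5 + P}$ ($w{\left(P \right)} = - 8 \frac{-2 + P}{P + 5} = - 8 \frac{-2 + P}{5 + P} = - \frac{8 \left(-2 + P\right)}{5 + P}$)
$Y{\left(J,a \right)} = 4 J a$ ($Y{\left(J,a \right)} = 2 J 2 a = 4 J a$)
$D = 58$ ($D = 4 \left(-3 + 5\right) 6 + 10 \cdot 1 = 4 \cdot 2 \cdot 6 + 10 = 48 + 10 = 58$)
$\left(D + w{\left(5 \right)}\right)^{2} = \left(58 + \frac{8 \left(2 - 5\right)}{5 + 5}\right)^{2} = \left(58 + \frac{8 \left(2 - 5\right)}{10}\right)^{2} = \left(58 + 8 \cdot \frac{1}{10} \left(-3\right)\right)^{2} = \left(58 - \frac{12}{5}\right)^{2} = \left(\frac{278}{5}\right)^{2} = \frac{77284}{25}$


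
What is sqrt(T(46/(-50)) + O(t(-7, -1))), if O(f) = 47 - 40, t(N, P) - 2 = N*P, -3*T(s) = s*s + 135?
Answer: I*sqrt(215337)/75 ≈ 6.1873*I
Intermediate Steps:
T(s) = -45 - s**2/3 (T(s) = -(s*s + 135)/3 = -(s**2 + 135)/3 = -(135 + s**2)/3 = -45 - s**2/3)
t(N, P) = 2 + N*P
O(f) = 7
sqrt(T(46/(-50)) + O(t(-7, -1))) = sqrt((-45 - (46/(-50))**2/3) + 7) = sqrt((-45 - (46*(-1/50))**2/3) + 7) = sqrt((-45 - (-23/25)**2/3) + 7) = sqrt((-45 - 1/3*529/625) + 7) = sqrt((-45 - 529/1875) + 7) = sqrt(-84904/1875 + 7) = sqrt(-71779/1875) = I*sqrt(215337)/75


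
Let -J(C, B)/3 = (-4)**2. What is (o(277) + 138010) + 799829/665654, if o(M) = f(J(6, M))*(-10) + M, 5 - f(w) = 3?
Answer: 92038781447/665654 ≈ 1.3827e+5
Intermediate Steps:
J(C, B) = -48 (J(C, B) = -3*(-4)**2 = -3*16 = -48)
f(w) = 2 (f(w) = 5 - 1*3 = 5 - 3 = 2)
o(M) = -20 + M (o(M) = 2*(-10) + M = -20 + M)
(o(277) + 138010) + 799829/665654 = ((-20 + 277) + 138010) + 799829/665654 = (257 + 138010) + 799829*(1/665654) = 138267 + 799829/665654 = 92038781447/665654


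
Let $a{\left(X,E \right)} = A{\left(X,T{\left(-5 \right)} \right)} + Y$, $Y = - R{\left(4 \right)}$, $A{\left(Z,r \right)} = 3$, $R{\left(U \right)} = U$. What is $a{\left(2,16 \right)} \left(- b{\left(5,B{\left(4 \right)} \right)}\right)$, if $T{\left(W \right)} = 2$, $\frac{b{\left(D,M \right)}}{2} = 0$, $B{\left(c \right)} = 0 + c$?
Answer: $0$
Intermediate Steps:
$B{\left(c \right)} = c$
$b{\left(D,M \right)} = 0$ ($b{\left(D,M \right)} = 2 \cdot 0 = 0$)
$Y = -4$ ($Y = \left(-1\right) 4 = -4$)
$a{\left(X,E \right)} = -1$ ($a{\left(X,E \right)} = 3 - 4 = -1$)
$a{\left(2,16 \right)} \left(- b{\left(5,B{\left(4 \right)} \right)}\right) = - \left(-1\right) 0 = \left(-1\right) 0 = 0$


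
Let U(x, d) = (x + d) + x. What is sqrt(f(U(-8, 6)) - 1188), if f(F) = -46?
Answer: I*sqrt(1234) ≈ 35.128*I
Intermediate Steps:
U(x, d) = d + 2*x (U(x, d) = (d + x) + x = d + 2*x)
sqrt(f(U(-8, 6)) - 1188) = sqrt(-46 - 1188) = sqrt(-1234) = I*sqrt(1234)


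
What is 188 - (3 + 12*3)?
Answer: 149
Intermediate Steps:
188 - (3 + 12*3) = 188 - (3 + 36) = 188 - 1*39 = 188 - 39 = 149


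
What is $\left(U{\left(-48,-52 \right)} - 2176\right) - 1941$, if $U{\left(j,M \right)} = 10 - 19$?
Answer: $-4126$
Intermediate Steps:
$U{\left(j,M \right)} = -9$ ($U{\left(j,M \right)} = 10 - 19 = -9$)
$\left(U{\left(-48,-52 \right)} - 2176\right) - 1941 = \left(-9 - 2176\right) - 1941 = -2185 - 1941 = -4126$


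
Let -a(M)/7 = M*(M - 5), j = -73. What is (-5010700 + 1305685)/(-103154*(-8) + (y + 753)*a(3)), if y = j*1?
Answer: -3705015/853792 ≈ -4.3395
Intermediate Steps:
y = -73 (y = -73*1 = -73)
a(M) = -7*M*(-5 + M) (a(M) = -7*M*(M - 5) = -7*M*(-5 + M))
(-5010700 + 1305685)/(-103154*(-8) + (y + 753)*a(3)) = (-5010700 + 1305685)/(-103154*(-8) + (-73 + 753)*(7*3*(5 - 1*3))) = -3705015/(825232 + 680*(7*3*(5 - 3))) = -3705015/(825232 + 680*(7*3*2)) = -3705015/(825232 + 680*42) = -3705015/(825232 + 28560) = -3705015/853792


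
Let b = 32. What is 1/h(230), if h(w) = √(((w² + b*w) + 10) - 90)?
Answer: √15045/30090 ≈ 0.0040764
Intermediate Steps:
h(w) = √(-80 + w² + 32*w) (h(w) = √(((w² + 32*w) + 10) - 90) = √((10 + w² + 32*w) - 90) = √(-80 + w² + 32*w))
1/h(230) = 1/(√(-80 + 230² + 32*230)) = 1/(√(-80 + 52900 + 7360)) = 1/(√60180) = 1/(2*√15045) = √15045/30090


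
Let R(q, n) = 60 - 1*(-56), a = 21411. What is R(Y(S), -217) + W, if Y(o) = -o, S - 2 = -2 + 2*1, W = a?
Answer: 21527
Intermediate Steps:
W = 21411
S = 2 (S = 2 + (-2 + 2*1) = 2 + (-2 + 2) = 2 + 0 = 2)
R(q, n) = 116 (R(q, n) = 60 + 56 = 116)
R(Y(S), -217) + W = 116 + 21411 = 21527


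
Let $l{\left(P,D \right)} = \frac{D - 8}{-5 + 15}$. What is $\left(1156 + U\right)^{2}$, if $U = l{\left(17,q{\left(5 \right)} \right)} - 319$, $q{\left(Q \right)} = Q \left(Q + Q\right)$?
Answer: $\frac{17690436}{25} \approx 7.0762 \cdot 10^{5}$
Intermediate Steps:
$q{\left(Q \right)} = 2 Q^{2}$ ($q{\left(Q \right)} = Q 2 Q = 2 Q^{2}$)
$l{\left(P,D \right)} = - \frac{4}{5} + \frac{D}{10}$ ($l{\left(P,D \right)} = \frac{-8 + D}{10} = \left(-8 + D\right) \frac{1}{10} = - \frac{4}{5} + \frac{D}{10}$)
$U = - \frac{1574}{5}$ ($U = \left(- \frac{4}{5} + \frac{2 \cdot 5^{2}}{10}\right) - 319 = \left(- \frac{4}{5} + \frac{2 \cdot 25}{10}\right) - 319 = \left(- \frac{4}{5} + \frac{1}{10} \cdot 50\right) - 319 = \left(- \frac{4}{5} + 5\right) - 319 = \frac{21}{5} - 319 = - \frac{1574}{5} \approx -314.8$)
$\left(1156 + U\right)^{2} = \left(1156 - \frac{1574}{5}\right)^{2} = \left(\frac{4206}{5}\right)^{2} = \frac{17690436}{25}$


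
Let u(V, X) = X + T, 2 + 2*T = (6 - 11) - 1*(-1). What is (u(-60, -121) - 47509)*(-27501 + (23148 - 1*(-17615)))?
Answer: -631708846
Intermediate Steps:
T = -3 (T = -1 + ((6 - 11) - 1*(-1))/2 = -1 + (-5 + 1)/2 = -1 + (1/2)*(-4) = -1 - 2 = -3)
u(V, X) = -3 + X (u(V, X) = X - 3 = -3 + X)
(u(-60, -121) - 47509)*(-27501 + (23148 - 1*(-17615))) = ((-3 - 121) - 47509)*(-27501 + (23148 - 1*(-17615))) = (-124 - 47509)*(-27501 + (23148 + 17615)) = -47633*(-27501 + 40763) = -47633*13262 = -631708846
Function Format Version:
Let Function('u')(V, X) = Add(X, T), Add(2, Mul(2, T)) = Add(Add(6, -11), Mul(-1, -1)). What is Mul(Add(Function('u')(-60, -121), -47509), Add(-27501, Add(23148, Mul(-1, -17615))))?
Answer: -631708846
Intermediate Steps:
T = -3 (T = Add(-1, Mul(Rational(1, 2), Add(Add(6, -11), Mul(-1, -1)))) = Add(-1, Mul(Rational(1, 2), Add(-5, 1))) = Add(-1, Mul(Rational(1, 2), -4)) = Add(-1, -2) = -3)
Function('u')(V, X) = Add(-3, X) (Function('u')(V, X) = Add(X, -3) = Add(-3, X))
Mul(Add(Function('u')(-60, -121), -47509), Add(-27501, Add(23148, Mul(-1, -17615)))) = Mul(Add(Add(-3, -121), -47509), Add(-27501, Add(23148, Mul(-1, -17615)))) = Mul(Add(-124, -47509), Add(-27501, Add(23148, 17615))) = Mul(-47633, Add(-27501, 40763)) = Mul(-47633, 13262) = -631708846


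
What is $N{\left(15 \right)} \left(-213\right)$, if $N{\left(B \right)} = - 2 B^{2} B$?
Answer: $1437750$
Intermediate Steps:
$N{\left(B \right)} = - 2 B^{3}$
$N{\left(15 \right)} \left(-213\right) = - 2 \cdot 15^{3} \left(-213\right) = \left(-2\right) 3375 \left(-213\right) = \left(-6750\right) \left(-213\right) = 1437750$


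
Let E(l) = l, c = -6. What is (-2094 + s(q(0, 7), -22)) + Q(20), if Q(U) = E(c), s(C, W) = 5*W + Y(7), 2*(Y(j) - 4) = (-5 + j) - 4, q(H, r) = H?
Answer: -2207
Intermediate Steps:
Y(j) = -1/2 + j/2 (Y(j) = 4 + ((-5 + j) - 4)/2 = 4 + (-9 + j)/2 = 4 + (-9/2 + j/2) = -1/2 + j/2)
s(C, W) = 3 + 5*W (s(C, W) = 5*W + (-1/2 + (1/2)*7) = 5*W + (-1/2 + 7/2) = 5*W + 3 = 3 + 5*W)
Q(U) = -6
(-2094 + s(q(0, 7), -22)) + Q(20) = (-2094 + (3 + 5*(-22))) - 6 = (-2094 + (3 - 110)) - 6 = (-2094 - 107) - 6 = -2201 - 6 = -2207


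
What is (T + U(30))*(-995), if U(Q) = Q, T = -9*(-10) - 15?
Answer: -104475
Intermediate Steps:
T = 75 (T = 90 - 15 = 75)
(T + U(30))*(-995) = (75 + 30)*(-995) = 105*(-995) = -104475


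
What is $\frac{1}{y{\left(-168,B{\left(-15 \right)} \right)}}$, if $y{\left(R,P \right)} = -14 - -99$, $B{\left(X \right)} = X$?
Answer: $\frac{1}{85} \approx 0.011765$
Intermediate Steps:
$y{\left(R,P \right)} = 85$ ($y{\left(R,P \right)} = -14 + 99 = 85$)
$\frac{1}{y{\left(-168,B{\left(-15 \right)} \right)}} = \frac{1}{85}$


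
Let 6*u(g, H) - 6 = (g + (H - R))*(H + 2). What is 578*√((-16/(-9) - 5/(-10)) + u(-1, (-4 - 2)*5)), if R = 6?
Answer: 289*√6334/3 ≈ 7666.8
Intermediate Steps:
u(g, H) = 1 + (2 + H)*(-6 + H + g)/6 (u(g, H) = 1 + ((g + (H - 1*6))*(H + 2))/6 = 1 + ((g + (H - 6))*(2 + H))/6 = 1 + ((g + (-6 + H))*(2 + H))/6 = 1 + ((-6 + H + g)*(2 + H))/6 = 1 + ((2 + H)*(-6 + H + g))/6 = 1 + (2 + H)*(-6 + H + g)/6)
578*√((-16/(-9) - 5/(-10)) + u(-1, (-4 - 2)*5)) = 578*√((-16/(-9) - 5/(-10)) + (-1 - 2*(-4 - 2)*5/3 + (⅓)*(-1) + ((-4 - 2)*5)²/6 + (⅙)*((-4 - 2)*5)*(-1))) = 578*√((-16*(-⅑) - 5*(-⅒)) + (-1 - (-4)*5 - ⅓ + (-6*5)²/6 + (⅙)*(-6*5)*(-1))) = 578*√((16/9 + ½) + (-1 - ⅔*(-30) - ⅓ + (⅙)*(-30)² + (⅙)*(-30)*(-1))) = 578*√(41/18 + (-1 + 20 - ⅓ + (⅙)*900 + 5)) = 578*√(41/18 + (-1 + 20 - ⅓ + 150 + 5)) = 578*√(41/18 + 521/3) = 578*√(3167/18) = 578*(√6334/6) = 289*√6334/3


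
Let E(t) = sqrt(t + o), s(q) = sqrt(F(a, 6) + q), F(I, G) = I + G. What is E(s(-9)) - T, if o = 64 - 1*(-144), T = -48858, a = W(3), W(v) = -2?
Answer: 48858 + sqrt(208 + I*sqrt(5)) ≈ 48872.0 + 0.077521*I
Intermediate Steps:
a = -2
o = 208 (o = 64 + 144 = 208)
F(I, G) = G + I
s(q) = sqrt(4 + q) (s(q) = sqrt((6 - 2) + q) = sqrt(4 + q))
E(t) = sqrt(208 + t) (E(t) = sqrt(t + 208) = sqrt(208 + t))
E(s(-9)) - T = sqrt(208 + sqrt(4 - 9)) - 1*(-48858) = sqrt(208 + sqrt(-5)) + 48858 = sqrt(208 + I*sqrt(5)) + 48858 = 48858 + sqrt(208 + I*sqrt(5))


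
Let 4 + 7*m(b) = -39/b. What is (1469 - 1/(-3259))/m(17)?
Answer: -569709168/348713 ≈ -1633.7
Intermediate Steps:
m(b) = -4/7 - 39/(7*b) (m(b) = -4/7 + (-39/b)/7 = -4/7 - 39/(7*b))
(1469 - 1/(-3259))/m(17) = (1469 - 1/(-3259))/(((⅐)*(-39 - 4*17)/17)) = (1469 - 1*(-1/3259))/(((⅐)*(1/17)*(-39 - 68))) = (1469 + 1/3259)/(((⅐)*(1/17)*(-107))) = 4787472/(3259*(-107/119)) = (4787472/3259)*(-119/107) = -569709168/348713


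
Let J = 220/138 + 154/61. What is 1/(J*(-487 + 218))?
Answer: -4209/4663384 ≈ -0.00090256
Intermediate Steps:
J = 17336/4209 (J = 220*(1/138) + 154*(1/61) = 110/69 + 154/61 = 17336/4209 ≈ 4.1188)
1/(J*(-487 + 218)) = 1/(17336*(-487 + 218)/4209) = 1/((17336/4209)*(-269)) = 1/(-4663384/4209) = -4209/4663384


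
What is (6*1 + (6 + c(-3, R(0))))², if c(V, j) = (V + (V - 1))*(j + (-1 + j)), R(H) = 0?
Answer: 361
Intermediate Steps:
c(V, j) = (-1 + 2*V)*(-1 + 2*j) (c(V, j) = (V + (-1 + V))*(-1 + 2*j) = (-1 + 2*V)*(-1 + 2*j))
(6*1 + (6 + c(-3, R(0))))² = (6*1 + (6 + (1 - 2*(-3) - 2*0 + 4*(-3)*0)))² = (6 + (6 + (1 + 6 + 0 + 0)))² = (6 + (6 + 7))² = (6 + 13)² = 19² = 361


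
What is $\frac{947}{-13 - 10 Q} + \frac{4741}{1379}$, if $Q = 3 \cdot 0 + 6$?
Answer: $- \frac{959820}{100667} \approx -9.5346$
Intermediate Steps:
$Q = 6$ ($Q = 0 + 6 = 6$)
$\frac{947}{-13 - 10 Q} + \frac{4741}{1379} = \frac{947}{-13 - 60} + \frac{4741}{1379} = \frac{947}{-13 - 60} + 4741 \cdot \frac{1}{1379} = \frac{947}{-73} + \frac{4741}{1379} = 947 \left(- \frac{1}{73}\right) + \frac{4741}{1379} = - \frac{947}{73} + \frac{4741}{1379} = - \frac{959820}{100667}$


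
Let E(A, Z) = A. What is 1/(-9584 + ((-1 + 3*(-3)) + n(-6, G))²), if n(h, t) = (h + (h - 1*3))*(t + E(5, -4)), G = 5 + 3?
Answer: 1/32441 ≈ 3.0825e-5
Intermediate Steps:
G = 8
n(h, t) = (-3 + 2*h)*(5 + t) (n(h, t) = (h + (h - 1*3))*(t + 5) = (h + (h - 3))*(5 + t) = (h + (-3 + h))*(5 + t) = (-3 + 2*h)*(5 + t))
1/(-9584 + ((-1 + 3*(-3)) + n(-6, G))²) = 1/(-9584 + ((-1 + 3*(-3)) + (-15 - 3*8 + 10*(-6) + 2*(-6)*8))²) = 1/(-9584 + ((-1 - 9) + (-15 - 24 - 60 - 96))²) = 1/(-9584 + (-10 - 195)²) = 1/(-9584 + (-205)²) = 1/(-9584 + 42025) = 1/32441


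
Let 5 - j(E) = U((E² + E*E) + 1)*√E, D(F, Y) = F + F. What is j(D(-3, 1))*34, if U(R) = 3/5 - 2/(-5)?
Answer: 170 - 34*I*√6 ≈ 170.0 - 83.283*I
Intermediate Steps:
D(F, Y) = 2*F
U(R) = 1 (U(R) = 3*(⅕) - 2*(-⅕) = ⅗ + ⅖ = 1)
j(E) = 5 - √E
j(D(-3, 1))*34 = (5 - √(2*(-3)))*34 = (5 - √(-6))*34 = (5 - I*√6)*34 = 170 - 34*I*√6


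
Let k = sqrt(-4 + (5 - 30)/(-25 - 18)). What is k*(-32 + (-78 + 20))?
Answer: -630*I*sqrt(129)/43 ≈ -166.41*I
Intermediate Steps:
k = 7*I*sqrt(129)/43 (k = sqrt(-4 - 25/(-43)) = sqrt(-4 - 25*(-1/43)) = sqrt(-4 + 25/43) = sqrt(-147/43) = 7*I*sqrt(129)/43 ≈ 1.8489*I)
k*(-32 + (-78 + 20)) = (7*I*sqrt(129)/43)*(-32 + (-78 + 20)) = (7*I*sqrt(129)/43)*(-32 - 58) = (7*I*sqrt(129)/43)*(-90) = -630*I*sqrt(129)/43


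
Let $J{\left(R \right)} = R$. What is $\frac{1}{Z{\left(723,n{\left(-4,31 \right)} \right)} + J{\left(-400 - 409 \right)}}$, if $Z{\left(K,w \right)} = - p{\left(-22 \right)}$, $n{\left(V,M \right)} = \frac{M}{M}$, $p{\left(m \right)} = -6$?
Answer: $- \frac{1}{803} \approx -0.0012453$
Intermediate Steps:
$n{\left(V,M \right)} = 1$
$Z{\left(K,w \right)} = 6$ ($Z{\left(K,w \right)} = \left(-1\right) \left(-6\right) = 6$)
$\frac{1}{Z{\left(723,n{\left(-4,31 \right)} \right)} + J{\left(-400 - 409 \right)}} = \frac{1}{6 - 809} = \frac{1}{-803} = - \frac{1}{803}$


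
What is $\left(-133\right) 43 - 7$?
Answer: $-5726$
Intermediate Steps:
$\left(-133\right) 43 - 7 = -5719 - 7 = -5726$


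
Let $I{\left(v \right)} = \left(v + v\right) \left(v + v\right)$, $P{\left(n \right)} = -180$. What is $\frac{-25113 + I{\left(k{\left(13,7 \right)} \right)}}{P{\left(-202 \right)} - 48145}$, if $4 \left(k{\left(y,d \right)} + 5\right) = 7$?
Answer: $\frac{100283}{193300} \approx 0.5188$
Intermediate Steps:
$k{\left(y,d \right)} = - \frac{13}{4}$ ($k{\left(y,d \right)} = -5 + \frac{1}{4} \cdot 7 = -5 + \frac{7}{4} = - \frac{13}{4}$)
$I{\left(v \right)} = 4 v^{2}$ ($I{\left(v \right)} = 2 v 2 v = 4 v^{2}$)
$\frac{-25113 + I{\left(k{\left(13,7 \right)} \right)}}{P{\left(-202 \right)} - 48145} = \frac{-25113 + 4 \left(- \frac{13}{4}\right)^{2}}{-180 - 48145} = \frac{-25113 + 4 \cdot \frac{169}{16}}{-48325} = \left(-25113 + \frac{169}{4}\right) \left(- \frac{1}{48325}\right) = \left(- \frac{100283}{4}\right) \left(- \frac{1}{48325}\right) = \frac{100283}{193300}$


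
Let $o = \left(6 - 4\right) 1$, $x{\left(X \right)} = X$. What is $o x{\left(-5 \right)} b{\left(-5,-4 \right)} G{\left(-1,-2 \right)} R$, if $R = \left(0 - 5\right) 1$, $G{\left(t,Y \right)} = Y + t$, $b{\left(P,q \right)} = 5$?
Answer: $-750$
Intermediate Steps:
$R = -5$ ($R = \left(-5\right) 1 = -5$)
$o = 2$ ($o = 2 \cdot 1 = 2$)
$o x{\left(-5 \right)} b{\left(-5,-4 \right)} G{\left(-1,-2 \right)} R = 2 \left(-5\right) 5 \left(-2 - 1\right) \left(-5\right) = - 10 \cdot 5 \left(-3\right) \left(-5\right) = - 10 \left(\left(-15\right) \left(-5\right)\right) = \left(-10\right) 75 = -750$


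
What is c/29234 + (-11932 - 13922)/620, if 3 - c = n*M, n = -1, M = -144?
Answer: -64851/1555 ≈ -41.705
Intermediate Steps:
c = -141 (c = 3 - (-1)*(-144) = 3 - 1*144 = 3 - 144 = -141)
c/29234 + (-11932 - 13922)/620 = -141/29234 + (-11932 - 13922)/620 = -141*1/29234 - 25854*1/620 = -3/622 - 417/10 = -64851/1555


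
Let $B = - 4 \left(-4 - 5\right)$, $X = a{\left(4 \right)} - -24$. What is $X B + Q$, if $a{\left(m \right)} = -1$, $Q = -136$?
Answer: $692$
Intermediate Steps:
$X = 23$ ($X = -1 - -24 = -1 + 24 = 23$)
$B = 36$ ($B = \left(-4\right) \left(-9\right) = 36$)
$X B + Q = 23 \cdot 36 - 136 = 828 - 136 = 692$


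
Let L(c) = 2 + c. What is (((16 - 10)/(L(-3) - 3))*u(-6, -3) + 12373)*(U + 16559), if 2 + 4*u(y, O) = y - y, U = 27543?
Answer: 1091414245/2 ≈ 5.4571e+8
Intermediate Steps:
u(y, O) = -1/2 (u(y, O) = -1/2 + (y - y)/4 = -1/2 + (1/4)*0 = -1/2 + 0 = -1/2)
(((16 - 10)/(L(-3) - 3))*u(-6, -3) + 12373)*(U + 16559) = (((16 - 10)/((2 - 3) - 3))*(-1/2) + 12373)*(27543 + 16559) = ((6/(-1 - 3))*(-1/2) + 12373)*44102 = ((6/(-4))*(-1/2) + 12373)*44102 = (-1/4*6*(-1/2) + 12373)*44102 = (-3/2*(-1/2) + 12373)*44102 = (3/4 + 12373)*44102 = (49495/4)*44102 = 1091414245/2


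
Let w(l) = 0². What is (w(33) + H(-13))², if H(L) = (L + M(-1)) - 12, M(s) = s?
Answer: 676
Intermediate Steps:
H(L) = -13 + L (H(L) = (L - 1) - 12 = (-1 + L) - 12 = -13 + L)
w(l) = 0
(w(33) + H(-13))² = (0 + (-13 - 13))² = (0 - 26)² = (-26)² = 676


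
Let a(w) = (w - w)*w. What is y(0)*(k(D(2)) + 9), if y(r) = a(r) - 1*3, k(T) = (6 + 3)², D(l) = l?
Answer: -270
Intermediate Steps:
a(w) = 0 (a(w) = 0*w = 0)
k(T) = 81 (k(T) = 9² = 81)
y(r) = -3 (y(r) = 0 - 1*3 = 0 - 3 = -3)
y(0)*(k(D(2)) + 9) = -3*(81 + 9) = -3*90 = -270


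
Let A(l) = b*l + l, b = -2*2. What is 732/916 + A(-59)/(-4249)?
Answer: 737034/973021 ≈ 0.75747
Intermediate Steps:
b = -4
A(l) = -3*l (A(l) = -4*l + l = -3*l)
732/916 + A(-59)/(-4249) = 732/916 - 3*(-59)/(-4249) = 732*(1/916) + 177*(-1/4249) = 183/229 - 177/4249 = 737034/973021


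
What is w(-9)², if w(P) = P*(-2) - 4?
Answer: 196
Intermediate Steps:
w(P) = -4 - 2*P (w(P) = -2*P - 4 = -4 - 2*P)
w(-9)² = (-4 - 2*(-9))² = (-4 + 18)² = 14² = 196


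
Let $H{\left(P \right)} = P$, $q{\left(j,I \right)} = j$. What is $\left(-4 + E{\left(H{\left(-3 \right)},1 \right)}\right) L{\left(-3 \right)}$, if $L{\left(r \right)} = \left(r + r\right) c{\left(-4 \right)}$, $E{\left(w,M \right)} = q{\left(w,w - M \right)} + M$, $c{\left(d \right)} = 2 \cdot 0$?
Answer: $0$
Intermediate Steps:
$c{\left(d \right)} = 0$
$E{\left(w,M \right)} = M + w$ ($E{\left(w,M \right)} = w + M = M + w$)
$L{\left(r \right)} = 0$ ($L{\left(r \right)} = \left(r + r\right) 0 = 2 r 0 = 0$)
$\left(-4 + E{\left(H{\left(-3 \right)},1 \right)}\right) L{\left(-3 \right)} = \left(-4 + \left(1 - 3\right)\right) 0 = \left(-4 - 2\right) 0 = \left(-6\right) 0 = 0$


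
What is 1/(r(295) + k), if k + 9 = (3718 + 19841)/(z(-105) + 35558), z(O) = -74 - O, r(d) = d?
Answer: 11863/3400671 ≈ 0.0034884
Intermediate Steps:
k = -98914/11863 (k = -9 + (3718 + 19841)/((-74 - 1*(-105)) + 35558) = -9 + 23559/((-74 + 105) + 35558) = -9 + 23559/(31 + 35558) = -9 + 23559/35589 = -9 + 23559*(1/35589) = -9 + 7853/11863 = -98914/11863 ≈ -8.3380)
1/(r(295) + k) = 1/(295 - 98914/11863) = 1/(3400671/11863) = 11863/3400671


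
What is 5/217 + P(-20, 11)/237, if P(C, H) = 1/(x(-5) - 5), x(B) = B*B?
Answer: 23917/1028580 ≈ 0.023252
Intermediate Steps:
x(B) = B²
P(C, H) = 1/20 (P(C, H) = 1/((-5)² - 5) = 1/(25 - 5) = 1/20)
5/217 + P(-20, 11)/237 = 5/217 + (1/20)/237 = 5*(1/217) + (1/20)*(1/237) = 5/217 + 1/4740 = 23917/1028580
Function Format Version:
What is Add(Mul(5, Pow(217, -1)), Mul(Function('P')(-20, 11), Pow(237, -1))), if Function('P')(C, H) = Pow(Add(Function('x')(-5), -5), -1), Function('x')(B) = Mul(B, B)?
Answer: Rational(23917, 1028580) ≈ 0.023252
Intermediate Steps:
Function('x')(B) = Pow(B, 2)
Function('P')(C, H) = Rational(1, 20) (Function('P')(C, H) = Pow(Add(Pow(-5, 2), -5), -1) = Pow(Add(25, -5), -1) = Pow(20, -1) = Rational(1, 20))
Add(Mul(5, Pow(217, -1)), Mul(Function('P')(-20, 11), Pow(237, -1))) = Add(Mul(5, Pow(217, -1)), Mul(Rational(1, 20), Pow(237, -1))) = Add(Mul(5, Rational(1, 217)), Mul(Rational(1, 20), Rational(1, 237))) = Add(Rational(5, 217), Rational(1, 4740)) = Rational(23917, 1028580)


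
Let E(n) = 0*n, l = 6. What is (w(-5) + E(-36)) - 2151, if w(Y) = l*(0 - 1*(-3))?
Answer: -2133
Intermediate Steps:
w(Y) = 18 (w(Y) = 6*(0 - 1*(-3)) = 6*(0 + 3) = 6*3 = 18)
E(n) = 0
(w(-5) + E(-36)) - 2151 = (18 + 0) - 2151 = 18 - 2151 = -2133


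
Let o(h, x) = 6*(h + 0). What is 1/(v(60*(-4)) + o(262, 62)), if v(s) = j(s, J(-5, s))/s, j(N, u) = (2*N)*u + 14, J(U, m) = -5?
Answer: 120/187433 ≈ 0.00064023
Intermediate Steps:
j(N, u) = 14 + 2*N*u (j(N, u) = 2*N*u + 14 = 14 + 2*N*u)
o(h, x) = 6*h
v(s) = (14 - 10*s)/s (v(s) = (14 + 2*s*(-5))/s = (14 - 10*s)/s)
1/(v(60*(-4)) + o(262, 62)) = 1/((-10 + 14/((60*(-4)))) + 6*262) = 1/((-10 + 14/(-240)) + 1572) = 1/((-10 + 14*(-1/240)) + 1572) = 1/((-10 - 7/120) + 1572) = 1/(-1207/120 + 1572) = 1/(187433/120) = 120/187433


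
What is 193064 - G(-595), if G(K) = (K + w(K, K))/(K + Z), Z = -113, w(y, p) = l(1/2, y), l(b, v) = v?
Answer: 68344061/354 ≈ 1.9306e+5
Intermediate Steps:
w(y, p) = y
G(K) = 2*K/(-113 + K) (G(K) = (K + K)/(K - 113) = (2*K)/(-113 + K) = 2*K/(-113 + K))
193064 - G(-595) = 193064 - 2*(-595)/(-113 - 595) = 193064 - 2*(-595)/(-708) = 193064 - 2*(-595)*(-1)/708 = 193064 - 1*595/354 = 193064 - 595/354 = 68344061/354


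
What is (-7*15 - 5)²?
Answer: 12100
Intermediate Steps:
(-7*15 - 5)² = (-105 - 5)² = (-110)² = 12100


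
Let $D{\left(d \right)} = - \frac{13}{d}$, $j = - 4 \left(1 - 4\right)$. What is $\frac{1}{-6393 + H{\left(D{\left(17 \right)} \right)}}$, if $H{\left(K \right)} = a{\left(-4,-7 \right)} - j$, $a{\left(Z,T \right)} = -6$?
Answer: $- \frac{1}{6411} \approx -0.00015598$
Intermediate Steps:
$j = 12$ ($j = \left(-4\right) \left(-3\right) = 12$)
$H{\left(K \right)} = -18$ ($H{\left(K \right)} = -6 - 12 = -18$)
$\frac{1}{-6393 + H{\left(D{\left(17 \right)} \right)}} = \frac{1}{-6393 - 18} = \frac{1}{-6411} = - \frac{1}{6411}$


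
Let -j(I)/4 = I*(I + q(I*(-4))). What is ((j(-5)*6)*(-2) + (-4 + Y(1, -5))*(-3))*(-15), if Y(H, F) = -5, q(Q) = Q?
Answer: 53595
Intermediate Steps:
j(I) = 12*I² (j(I) = -4*I*(I + I*(-4)) = -4*I*(I - 4*I) = -4*I*(-3*I) = -(-12)*I² = 12*I²)
((j(-5)*6)*(-2) + (-4 + Y(1, -5))*(-3))*(-15) = (((12*(-5)²)*6)*(-2) + (-4 - 5)*(-3))*(-15) = (((12*25)*6)*(-2) - 9*(-3))*(-15) = ((300*6)*(-2) + 27)*(-15) = (1800*(-2) + 27)*(-15) = (-3600 + 27)*(-15) = -3573*(-15) = 53595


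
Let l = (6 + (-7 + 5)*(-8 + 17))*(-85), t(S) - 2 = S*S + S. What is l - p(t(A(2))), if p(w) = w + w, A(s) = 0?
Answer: 1016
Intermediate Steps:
t(S) = 2 + S + S² (t(S) = 2 + (S*S + S) = 2 + (S² + S) = 2 + (S + S²) = 2 + S + S²)
p(w) = 2*w
l = 1020 (l = (6 - 2*9)*(-85) = (6 - 18)*(-85) = -12*(-85) = 1020)
l - p(t(A(2))) = 1020 - 2*(2 + 0 + 0²) = 1020 - 2*(2 + 0 + 0) = 1020 - 2*2 = 1020 - 1*4 = 1020 - 4 = 1016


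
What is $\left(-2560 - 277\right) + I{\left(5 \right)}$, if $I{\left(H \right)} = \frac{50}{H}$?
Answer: $-2827$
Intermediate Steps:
$\left(-2560 - 277\right) + I{\left(5 \right)} = \left(-2560 - 277\right) + \frac{50}{5} = -2837 + 50 \cdot \frac{1}{5} = -2837 + 10 = -2827$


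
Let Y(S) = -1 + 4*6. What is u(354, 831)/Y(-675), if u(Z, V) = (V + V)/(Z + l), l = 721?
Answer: 1662/24725 ≈ 0.067219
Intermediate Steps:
u(Z, V) = 2*V/(721 + Z) (u(Z, V) = (V + V)/(Z + 721) = (2*V)/(721 + Z) = 2*V/(721 + Z))
Y(S) = 23 (Y(S) = -1 + 24 = 23)
u(354, 831)/Y(-675) = (2*831/(721 + 354))/23 = (2*831/1075)*(1/23) = (2*831*(1/1075))*(1/23) = (1662/1075)*(1/23) = 1662/24725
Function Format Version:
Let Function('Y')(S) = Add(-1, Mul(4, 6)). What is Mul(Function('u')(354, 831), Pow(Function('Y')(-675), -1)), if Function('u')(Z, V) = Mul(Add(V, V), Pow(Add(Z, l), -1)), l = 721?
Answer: Rational(1662, 24725) ≈ 0.067219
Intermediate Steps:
Function('u')(Z, V) = Mul(2, V, Pow(Add(721, Z), -1)) (Function('u')(Z, V) = Mul(Add(V, V), Pow(Add(Z, 721), -1)) = Mul(Mul(2, V), Pow(Add(721, Z), -1)) = Mul(2, V, Pow(Add(721, Z), -1)))
Function('Y')(S) = 23 (Function('Y')(S) = Add(-1, 24) = 23)
Mul(Function('u')(354, 831), Pow(Function('Y')(-675), -1)) = Mul(Mul(2, 831, Pow(Add(721, 354), -1)), Pow(23, -1)) = Mul(Mul(2, 831, Pow(1075, -1)), Rational(1, 23)) = Mul(Mul(2, 831, Rational(1, 1075)), Rational(1, 23)) = Mul(Rational(1662, 1075), Rational(1, 23)) = Rational(1662, 24725)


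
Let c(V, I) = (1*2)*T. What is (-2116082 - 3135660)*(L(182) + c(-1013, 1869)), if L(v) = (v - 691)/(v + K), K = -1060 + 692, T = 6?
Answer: -7197512411/93 ≈ -7.7393e+7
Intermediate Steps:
K = -368
c(V, I) = 12 (c(V, I) = (1*2)*6 = 2*6 = 12)
L(v) = (-691 + v)/(-368 + v) (L(v) = (v - 691)/(v - 368) = (-691 + v)/(-368 + v))
(-2116082 - 3135660)*(L(182) + c(-1013, 1869)) = (-2116082 - 3135660)*((-691 + 182)/(-368 + 182) + 12) = -5251742*(-509/(-186) + 12) = -5251742*(-1/186*(-509) + 12) = -5251742*(509/186 + 12) = -5251742*2741/186 = -7197512411/93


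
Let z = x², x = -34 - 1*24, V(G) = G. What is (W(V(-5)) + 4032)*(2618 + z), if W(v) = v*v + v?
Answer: 24239064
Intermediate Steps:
x = -58 (x = -34 - 24 = -58)
z = 3364 (z = (-58)² = 3364)
W(v) = v + v² (W(v) = v² + v = v + v²)
(W(V(-5)) + 4032)*(2618 + z) = (-5*(1 - 5) + 4032)*(2618 + 3364) = (-5*(-4) + 4032)*5982 = (20 + 4032)*5982 = 4052*5982 = 24239064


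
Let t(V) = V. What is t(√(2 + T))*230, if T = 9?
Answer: 230*√11 ≈ 762.82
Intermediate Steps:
t(√(2 + T))*230 = √(2 + 9)*230 = √11*230 = 230*√11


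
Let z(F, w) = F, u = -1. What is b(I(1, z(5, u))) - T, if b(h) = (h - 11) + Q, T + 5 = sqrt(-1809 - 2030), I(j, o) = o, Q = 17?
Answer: 16 - I*sqrt(3839) ≈ 16.0 - 61.96*I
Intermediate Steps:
T = -5 + I*sqrt(3839) (T = -5 + sqrt(-1809 - 2030) = -5 + sqrt(-3839) = -5 + I*sqrt(3839) ≈ -5.0 + 61.96*I)
b(h) = 6 + h (b(h) = (h - 11) + 17 = (-11 + h) + 17 = 6 + h)
b(I(1, z(5, u))) - T = (6 + 5) - (-5 + I*sqrt(3839)) = 11 + (5 - I*sqrt(3839)) = 16 - I*sqrt(3839)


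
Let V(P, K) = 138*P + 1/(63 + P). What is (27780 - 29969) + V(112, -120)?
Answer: 2321726/175 ≈ 13267.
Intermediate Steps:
V(P, K) = 1/(63 + P) + 138*P
(27780 - 29969) + V(112, -120) = (27780 - 29969) + (1 + 138*112**2 + 8694*112)/(63 + 112) = -2189 + (1 + 138*12544 + 973728)/175 = -2189 + (1 + 1731072 + 973728)/175 = -2189 + (1/175)*2704801 = -2189 + 2704801/175 = 2321726/175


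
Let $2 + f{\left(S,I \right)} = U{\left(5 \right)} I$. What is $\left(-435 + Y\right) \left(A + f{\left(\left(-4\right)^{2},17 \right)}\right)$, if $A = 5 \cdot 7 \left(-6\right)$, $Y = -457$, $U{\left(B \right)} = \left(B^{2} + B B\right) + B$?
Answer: $-644916$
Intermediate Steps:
$U{\left(B \right)} = B + 2 B^{2}$ ($U{\left(B \right)} = \left(B^{2} + B^{2}\right) + B = 2 B^{2} + B = B + 2 B^{2}$)
$f{\left(S,I \right)} = -2 + 55 I$ ($f{\left(S,I \right)} = -2 + 5 \left(1 + 2 \cdot 5\right) I = -2 + 5 \left(1 + 10\right) I = -2 + 5 \cdot 11 I = -2 + 55 I$)
$A = -210$ ($A = 35 \left(-6\right) = -210$)
$\left(-435 + Y\right) \left(A + f{\left(\left(-4\right)^{2},17 \right)}\right) = \left(-435 - 457\right) \left(-210 + \left(-2 + 55 \cdot 17\right)\right) = - 892 \left(-210 + \left(-2 + 935\right)\right) = - 892 \left(-210 + 933\right) = \left(-892\right) 723 = -644916$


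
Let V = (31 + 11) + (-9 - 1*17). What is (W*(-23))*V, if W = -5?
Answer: 1840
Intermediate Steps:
V = 16 (V = 42 + (-9 - 17) = 42 - 26 = 16)
(W*(-23))*V = -5*(-23)*16 = 115*16 = 1840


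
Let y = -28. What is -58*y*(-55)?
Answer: -89320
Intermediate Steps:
-58*y*(-55) = -58*(-28)*(-55) = 1624*(-55) = -89320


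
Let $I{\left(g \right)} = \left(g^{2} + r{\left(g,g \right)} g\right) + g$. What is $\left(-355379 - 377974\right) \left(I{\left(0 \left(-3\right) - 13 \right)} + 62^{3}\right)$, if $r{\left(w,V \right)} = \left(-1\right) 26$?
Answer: $-175140830166$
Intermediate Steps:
$r{\left(w,V \right)} = -26$
$I{\left(g \right)} = g^{2} - 25 g$ ($I{\left(g \right)} = \left(g^{2} - 26 g\right) + g = g^{2} - 25 g$)
$\left(-355379 - 377974\right) \left(I{\left(0 \left(-3\right) - 13 \right)} + 62^{3}\right) = \left(-355379 - 377974\right) \left(\left(0 \left(-3\right) - 13\right) \left(-25 + \left(0 \left(-3\right) - 13\right)\right) + 62^{3}\right) = - 733353 \left(\left(0 - 13\right) \left(-25 + \left(0 - 13\right)\right) + 238328\right) = - 733353 \left(- 13 \left(-25 - 13\right) + 238328\right) = - 733353 \left(\left(-13\right) \left(-38\right) + 238328\right) = - 733353 \left(494 + 238328\right) = \left(-733353\right) 238822 = -175140830166$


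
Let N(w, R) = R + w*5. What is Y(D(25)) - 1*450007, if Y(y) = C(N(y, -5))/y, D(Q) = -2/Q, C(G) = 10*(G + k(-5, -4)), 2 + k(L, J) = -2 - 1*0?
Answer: -448832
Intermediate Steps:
k(L, J) = -4 (k(L, J) = -2 + (-2 - 1*0) = -2 + (-2 + 0) = -2 - 2 = -4)
N(w, R) = R + 5*w
C(G) = -40 + 10*G (C(G) = 10*(G - 4) = 10*(-4 + G) = -40 + 10*G)
Y(y) = (-90 + 50*y)/y (Y(y) = (-40 + 10*(-5 + 5*y))/y = (-40 + (-50 + 50*y))/y = (-90 + 50*y)/y)
Y(D(25)) - 1*450007 = (50 - 90/((-2/25))) - 1*450007 = (50 - 90/((-2*1/25))) - 450007 = (50 - 90/(-2/25)) - 450007 = (50 - 90*(-25/2)) - 450007 = (50 + 1125) - 450007 = 1175 - 450007 = -448832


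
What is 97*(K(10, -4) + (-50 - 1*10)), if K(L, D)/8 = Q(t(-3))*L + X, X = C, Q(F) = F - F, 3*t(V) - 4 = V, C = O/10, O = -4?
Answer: -30652/5 ≈ -6130.4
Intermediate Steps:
C = -⅖ (C = -4/10 = -4*⅒ = -⅖ ≈ -0.40000)
t(V) = 4/3 + V/3
Q(F) = 0
X = -⅖ ≈ -0.40000
K(L, D) = -16/5 (K(L, D) = 8*(0*L - ⅖) = 8*(0 - ⅖) = 8*(-⅖) = -16/5)
97*(K(10, -4) + (-50 - 1*10)) = 97*(-16/5 + (-50 - 1*10)) = 97*(-16/5 + (-50 - 10)) = 97*(-16/5 - 60) = 97*(-316/5) = -30652/5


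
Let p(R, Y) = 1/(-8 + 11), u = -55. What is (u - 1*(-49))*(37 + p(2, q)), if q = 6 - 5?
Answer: -224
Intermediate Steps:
q = 1
p(R, Y) = ⅓ (p(R, Y) = 1/3 = ⅓)
(u - 1*(-49))*(37 + p(2, q)) = (-55 - 1*(-49))*(37 + ⅓) = (-55 + 49)*(112/3) = -6*112/3 = -224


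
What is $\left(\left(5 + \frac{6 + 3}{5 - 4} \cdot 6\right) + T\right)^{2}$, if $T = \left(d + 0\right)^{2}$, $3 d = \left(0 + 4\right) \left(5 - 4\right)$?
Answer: $\frac{299209}{81} \approx 3693.9$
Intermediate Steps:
$d = \frac{4}{3}$ ($d = \frac{\left(0 + 4\right) \left(5 - 4\right)}{3} = \frac{4 \cdot 1}{3} = \frac{1}{3} \cdot 4 = \frac{4}{3} \approx 1.3333$)
$T = \frac{16}{9}$ ($T = \left(\frac{4}{3} + 0\right)^{2} = \left(\frac{4}{3}\right)^{2} = \frac{16}{9} \approx 1.7778$)
$\left(\left(5 + \frac{6 + 3}{5 - 4} \cdot 6\right) + T\right)^{2} = \left(\left(5 + \frac{6 + 3}{5 - 4} \cdot 6\right) + \frac{16}{9}\right)^{2} = \left(\left(5 + \frac{9}{1} \cdot 6\right) + \frac{16}{9}\right)^{2} = \left(\left(5 + 9 \cdot 1 \cdot 6\right) + \frac{16}{9}\right)^{2} = \left(\left(5 + 9 \cdot 6\right) + \frac{16}{9}\right)^{2} = \left(\left(5 + 54\right) + \frac{16}{9}\right)^{2} = \left(59 + \frac{16}{9}\right)^{2} = \left(\frac{547}{9}\right)^{2} = \frac{299209}{81}$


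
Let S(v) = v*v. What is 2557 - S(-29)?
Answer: 1716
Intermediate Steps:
S(v) = v²
2557 - S(-29) = 2557 - 1*(-29)² = 2557 - 1*841 = 2557 - 841 = 1716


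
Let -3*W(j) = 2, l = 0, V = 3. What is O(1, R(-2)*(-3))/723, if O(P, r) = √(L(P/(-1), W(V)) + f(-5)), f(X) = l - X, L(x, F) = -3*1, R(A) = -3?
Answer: √2/723 ≈ 0.0019560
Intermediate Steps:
W(j) = -⅔ (W(j) = -⅓*2 = -⅔)
L(x, F) = -3
f(X) = -X (f(X) = 0 - X = -X)
O(P, r) = √2 (O(P, r) = √(-3 - 1*(-5)) = √(-3 + 5) = √2)
O(1, R(-2)*(-3))/723 = √2/723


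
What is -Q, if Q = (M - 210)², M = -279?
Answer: -239121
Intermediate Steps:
Q = 239121 (Q = (-279 - 210)² = (-489)² = 239121)
-Q = -1*239121 = -239121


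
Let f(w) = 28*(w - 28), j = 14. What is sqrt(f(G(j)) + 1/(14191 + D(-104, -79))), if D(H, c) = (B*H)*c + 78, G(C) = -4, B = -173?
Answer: I*sqrt(1774015127244795)/1407099 ≈ 29.933*I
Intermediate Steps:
f(w) = -784 + 28*w (f(w) = 28*(-28 + w) = -784 + 28*w)
D(H, c) = 78 - 173*H*c (D(H, c) = (-173*H)*c + 78 = -173*H*c + 78 = 78 - 173*H*c)
sqrt(f(G(j)) + 1/(14191 + D(-104, -79))) = sqrt((-784 + 28*(-4)) + 1/(14191 + (78 - 173*(-104)*(-79)))) = sqrt((-784 - 112) + 1/(14191 + (78 - 1421368))) = sqrt(-896 + 1/(14191 - 1421290)) = sqrt(-896 + 1/(-1407099)) = sqrt(-896 - 1/1407099) = sqrt(-1260760705/1407099) = I*sqrt(1774015127244795)/1407099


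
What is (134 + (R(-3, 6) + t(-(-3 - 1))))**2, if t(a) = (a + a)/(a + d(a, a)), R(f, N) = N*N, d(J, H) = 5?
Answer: 2365444/81 ≈ 29203.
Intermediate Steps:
R(f, N) = N**2
t(a) = 2*a/(5 + a) (t(a) = (a + a)/(a + 5) = (2*a)/(5 + a) = 2*a/(5 + a))
(134 + (R(-3, 6) + t(-(-3 - 1))))**2 = (134 + (6**2 + 2*(-(-3 - 1))/(5 - (-3 - 1))))**2 = (134 + (36 + 2*(-1*(-4))/(5 - 1*(-4))))**2 = (134 + (36 + 2*4/(5 + 4)))**2 = (134 + (36 + 2*4/9))**2 = (134 + (36 + 2*4*(1/9)))**2 = (134 + (36 + 8/9))**2 = (134 + 332/9)**2 = (1538/9)**2 = 2365444/81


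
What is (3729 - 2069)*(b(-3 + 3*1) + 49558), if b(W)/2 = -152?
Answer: 81761640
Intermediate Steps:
b(W) = -304 (b(W) = 2*(-152) = -304)
(3729 - 2069)*(b(-3 + 3*1) + 49558) = (3729 - 2069)*(-304 + 49558) = 1660*49254 = 81761640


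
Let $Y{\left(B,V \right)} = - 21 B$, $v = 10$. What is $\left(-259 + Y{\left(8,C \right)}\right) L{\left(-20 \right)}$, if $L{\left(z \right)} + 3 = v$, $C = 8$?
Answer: $-2989$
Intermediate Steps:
$L{\left(z \right)} = 7$ ($L{\left(z \right)} = -3 + 10 = 7$)
$\left(-259 + Y{\left(8,C \right)}\right) L{\left(-20 \right)} = \left(-259 - 168\right) 7 = \left(-427\right) 7 = -2989$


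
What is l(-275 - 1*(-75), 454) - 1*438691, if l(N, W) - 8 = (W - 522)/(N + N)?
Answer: -43868283/100 ≈ -4.3868e+5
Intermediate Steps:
l(N, W) = 8 + (-522 + W)/(2*N) (l(N, W) = 8 + (W - 522)/(N + N) = 8 + (-522 + W)/((2*N)) = 8 + (-522 + W)*(1/(2*N)) = 8 + (-522 + W)/(2*N))
l(-275 - 1*(-75), 454) - 1*438691 = (-522 + 454 + 16*(-275 - 1*(-75)))/(2*(-275 - 1*(-75))) - 1*438691 = (-522 + 454 + 16*(-275 + 75))/(2*(-275 + 75)) - 438691 = (½)*(-522 + 454 + 16*(-200))/(-200) - 438691 = (½)*(-1/200)*(-522 + 454 - 3200) - 438691 = (½)*(-1/200)*(-3268) - 438691 = 817/100 - 438691 = -43868283/100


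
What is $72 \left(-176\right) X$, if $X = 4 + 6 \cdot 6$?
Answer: $-506880$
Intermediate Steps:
$X = 40$ ($X = 4 + 36 = 40$)
$72 \left(-176\right) X = 72 \left(-176\right) 40 = \left(-12672\right) 40 = -506880$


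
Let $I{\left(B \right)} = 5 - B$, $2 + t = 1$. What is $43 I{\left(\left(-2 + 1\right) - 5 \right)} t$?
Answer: $-473$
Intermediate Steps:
$t = -1$ ($t = -2 + 1 = -1$)
$43 I{\left(\left(-2 + 1\right) - 5 \right)} t = 43 \left(5 - \left(\left(-2 + 1\right) - 5\right)\right) \left(-1\right) = 43 \left(5 - \left(-1 - 5\right)\right) \left(-1\right) = 43 \left(5 - -6\right) \left(-1\right) = 43 \left(5 + 6\right) \left(-1\right) = 43 \cdot 11 \left(-1\right) = 43 \left(-11\right) = -473$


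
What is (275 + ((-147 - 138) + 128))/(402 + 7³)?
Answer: 118/745 ≈ 0.15839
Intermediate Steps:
(275 + ((-147 - 138) + 128))/(402 + 7³) = (275 + (-285 + 128))/(402 + 343) = (275 - 157)/745 = 118*(1/745) = 118/745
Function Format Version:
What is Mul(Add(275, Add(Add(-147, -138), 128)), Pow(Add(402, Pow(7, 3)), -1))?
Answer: Rational(118, 745) ≈ 0.15839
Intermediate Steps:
Mul(Add(275, Add(Add(-147, -138), 128)), Pow(Add(402, Pow(7, 3)), -1)) = Mul(Add(275, Add(-285, 128)), Pow(Add(402, 343), -1)) = Mul(Add(275, -157), Pow(745, -1)) = Mul(118, Rational(1, 745)) = Rational(118, 745)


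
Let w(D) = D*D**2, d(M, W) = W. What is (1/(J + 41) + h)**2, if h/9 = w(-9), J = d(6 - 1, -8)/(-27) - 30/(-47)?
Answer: 121900377770383716/2831836225 ≈ 4.3046e+7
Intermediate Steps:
J = 1186/1269 (J = -8/(-27) - 30/(-47) = -8*(-1/27) - 30*(-1/47) = 8/27 + 30/47 = 1186/1269 ≈ 0.93459)
w(D) = D**3
h = -6561 (h = 9*(-9)**3 = 9*(-729) = -6561)
(1/(J + 41) + h)**2 = (1/(1186/1269 + 41) - 6561)**2 = (1/(53215/1269) - 6561)**2 = (1269/53215 - 6561)**2 = (-349142346/53215)**2 = 121900377770383716/2831836225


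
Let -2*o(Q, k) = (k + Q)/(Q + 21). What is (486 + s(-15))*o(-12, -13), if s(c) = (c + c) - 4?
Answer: 5650/9 ≈ 627.78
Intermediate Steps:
o(Q, k) = -(Q + k)/(2*(21 + Q)) (o(Q, k) = -(k + Q)/(2*(Q + 21)) = -(Q + k)/(2*(21 + Q)))
s(c) = -4 + 2*c (s(c) = 2*c - 4 = -4 + 2*c)
(486 + s(-15))*o(-12, -13) = (486 + (-4 + 2*(-15)))*((-1*(-12) - 1*(-13))/(2*(21 - 12))) = (486 + (-4 - 30))*((1/2)*(12 + 13)/9) = (486 - 34)*((1/2)*(1/9)*25) = 452*(25/18) = 5650/9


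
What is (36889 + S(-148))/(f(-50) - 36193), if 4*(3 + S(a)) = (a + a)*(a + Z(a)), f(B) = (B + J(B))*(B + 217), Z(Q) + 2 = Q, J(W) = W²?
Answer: 19646/124319 ≈ 0.15803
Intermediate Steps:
Z(Q) = -2 + Q
f(B) = (217 + B)*(B + B²) (f(B) = (B + B²)*(B + 217) = (B + B²)*(217 + B) = (217 + B)*(B + B²))
S(a) = -3 + a*(-2 + 2*a)/2 (S(a) = -3 + ((a + a)*(a + (-2 + a)))/4 = -3 + ((2*a)*(-2 + 2*a))/4 = -3 + (2*a*(-2 + 2*a))/4 = -3 + a*(-2 + 2*a)/2)
(36889 + S(-148))/(f(-50) - 36193) = (36889 + (-3 + (-148)² - 1*(-148)))/(-50*(217 + (-50)² + 218*(-50)) - 36193) = (36889 + (-3 + 21904 + 148))/(-50*(217 + 2500 - 10900) - 36193) = (36889 + 22049)/(-50*(-8183) - 36193) = 58938/(409150 - 36193) = 58938/372957 = 58938*(1/372957) = 19646/124319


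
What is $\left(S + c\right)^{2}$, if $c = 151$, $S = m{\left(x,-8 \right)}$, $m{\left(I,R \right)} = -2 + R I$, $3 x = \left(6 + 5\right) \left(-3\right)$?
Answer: $56169$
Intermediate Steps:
$x = -11$ ($x = \frac{\left(6 + 5\right) \left(-3\right)}{3} = \frac{11 \left(-3\right)}{3} = \frac{1}{3} \left(-33\right) = -11$)
$m{\left(I,R \right)} = -2 + I R$
$S = 86$ ($S = -2 - -88 = -2 + 88 = 86$)
$\left(S + c\right)^{2} = \left(86 + 151\right)^{2} = 237^{2} = 56169$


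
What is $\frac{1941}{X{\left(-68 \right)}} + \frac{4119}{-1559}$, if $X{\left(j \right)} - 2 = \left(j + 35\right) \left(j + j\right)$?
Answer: $- \frac{15468291}{6999910} \approx -2.2098$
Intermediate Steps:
$X{\left(j \right)} = 2 + 2 j \left(35 + j\right)$ ($X{\left(j \right)} = 2 + \left(j + 35\right) \left(j + j\right) = 2 + \left(35 + j\right) 2 j = 2 + 2 j \left(35 + j\right)$)
$\frac{1941}{X{\left(-68 \right)}} + \frac{4119}{-1559} = \frac{1941}{2 + 2 \left(-68\right)^{2} + 70 \left(-68\right)} + \frac{4119}{-1559} = \frac{1941}{2 + 2 \cdot 4624 - 4760} + 4119 \left(- \frac{1}{1559}\right) = \frac{1941}{2 + 9248 - 4760} - \frac{4119}{1559} = \frac{1941}{4490} - \frac{4119}{1559} = - \frac{15468291}{6999910}$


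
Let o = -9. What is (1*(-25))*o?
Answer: 225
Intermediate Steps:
(1*(-25))*o = (1*(-25))*(-9) = -25*(-9) = 225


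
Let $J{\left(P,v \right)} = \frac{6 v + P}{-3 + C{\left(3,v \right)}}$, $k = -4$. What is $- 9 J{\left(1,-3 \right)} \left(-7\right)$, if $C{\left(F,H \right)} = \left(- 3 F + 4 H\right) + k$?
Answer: $\frac{153}{4} \approx 38.25$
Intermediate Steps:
$C{\left(F,H \right)} = -4 - 3 F + 4 H$ ($C{\left(F,H \right)} = \left(- 3 F + 4 H\right) - 4 = -4 - 3 F + 4 H$)
$J{\left(P,v \right)} = \frac{P + 6 v}{-16 + 4 v}$ ($J{\left(P,v \right)} = \frac{6 v + P}{-3 - \left(13 - 4 v\right)} = \frac{P + 6 v}{-3 - \left(13 - 4 v\right)} = \frac{P + 6 v}{-3 + \left(-13 + 4 v\right)} = \frac{P + 6 v}{-16 + 4 v}$)
$- 9 J{\left(1,-3 \right)} \left(-7\right) = - 9 \frac{1 + 6 \left(-3\right)}{4 \left(-4 - 3\right)} \left(-7\right) = - 9 \frac{1 - 18}{4 \left(-7\right)} \left(-7\right) = - 9 \cdot \frac{1}{4} \left(- \frac{1}{7}\right) \left(-17\right) \left(-7\right) = \left(-9\right) \frac{17}{28} \left(-7\right) = \left(- \frac{153}{28}\right) \left(-7\right) = \frac{153}{4}$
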